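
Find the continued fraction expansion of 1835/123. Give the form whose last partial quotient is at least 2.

[14; 1, 11, 3, 3]

1835 = 14·123 + 113
123 = 1·113 + 10
113 = 11·10 + 3
10 = 3·3 + 1
3 = 3·1 + 0  (stop)
So 1835/123 = [14; 1, 11, 3, 3].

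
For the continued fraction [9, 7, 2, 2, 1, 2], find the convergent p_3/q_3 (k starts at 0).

338/37

Using pₖ = aₖpₖ₋₁ + pₖ₋₂, qₖ = aₖqₖ₋₁ + qₖ₋₂ (with p₋₁=1, p₋₂=0, q₋₁=0, q₋₂=1):
  k=0: a=9, p=9, q=1
  k=1: a=7, p=64, q=7
  k=2: a=2, p=137, q=15
  k=3: a=2, p=338, q=37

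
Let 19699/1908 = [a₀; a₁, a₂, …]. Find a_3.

7

19699 = 10·1908 + 619   →  a_0 = 10
1908 = 3·619 + 51   →  a_1 = 3
619 = 12·51 + 7   →  a_2 = 12
51 = 7·7 + 2   →  a_3 = 7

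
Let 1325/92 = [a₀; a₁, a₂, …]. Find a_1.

2

1325 = 14·92 + 37   →  a_0 = 14
92 = 2·37 + 18   →  a_1 = 2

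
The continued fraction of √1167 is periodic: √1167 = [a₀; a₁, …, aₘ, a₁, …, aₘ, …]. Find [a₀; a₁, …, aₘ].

[34; 6, 5, 11, 5, 6, 68]

a₀ = ⌊√1167⌋ = 34.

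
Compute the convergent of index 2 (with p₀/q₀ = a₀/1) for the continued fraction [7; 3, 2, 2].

51/7

Using pₖ = aₖpₖ₋₁ + pₖ₋₂, qₖ = aₖqₖ₋₁ + qₖ₋₂ (with p₋₁=1, p₋₂=0, q₋₁=0, q₋₂=1):
  k=0: a=7, p=7, q=1
  k=1: a=3, p=22, q=3
  k=2: a=2, p=51, q=7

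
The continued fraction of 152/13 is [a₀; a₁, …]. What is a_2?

2

152 = 11·13 + 9   →  a_0 = 11
13 = 1·9 + 4   →  a_1 = 1
9 = 2·4 + 1   →  a_2 = 2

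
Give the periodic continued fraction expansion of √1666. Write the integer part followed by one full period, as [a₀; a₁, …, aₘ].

[40; 1, 4, 2, 4, 1, 80]

a₀ = ⌊√1666⌋ = 40.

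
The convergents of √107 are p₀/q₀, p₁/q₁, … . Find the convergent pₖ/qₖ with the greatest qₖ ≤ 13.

√107 = [10; 2, 1, 9, 1, 2, 20, …] (period length 6).
Convergents:
  p_0/q_0 = 10/1
  p_1/q_1 = 21/2
  p_2/q_2 = 31/3
  p_3/q_3 = 300/29
q_2 = 3 ≤ 13 < 29 = q_3, so the answer is 31/3.

31/3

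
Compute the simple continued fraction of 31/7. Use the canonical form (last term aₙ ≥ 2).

[4; 2, 3]

31 = 4*7 + 3
7 = 2*3 + 1
3 = 3*1 + 0  (stop)
So 31/7 = [4; 2, 3].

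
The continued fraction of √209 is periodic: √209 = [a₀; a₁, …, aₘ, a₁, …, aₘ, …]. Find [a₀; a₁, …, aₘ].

a₀ = ⌊√209⌋ = 14.
With m₀=0, d₀=1 and mₖ₊₁ = dₖaₖ − mₖ, dₖ₊₁ = (n − mₖ₊₁²)/dₖ, aₖ₊₁ = ⌊(a₀+mₖ₊₁)/dₖ₊₁⌋:
  k=1: m=14, d=13, a=2
  k=2: m=12, d=5, a=5
  k=3: m=13, d=8, a=3
  k=4: m=11, d=11, a=2
  k=5: m=11, d=8, a=3
  k=6: m=13, d=5, a=5
  k=7: m=12, d=13, a=2
  k=8: m=14, d=1, a=28
d=1 and a=2a₀=28 at k=8, so the next step gives (m, d) = (14, 13) again — its k=1 value — and the period has length 8.

[14; 2, 5, 3, 2, 3, 5, 2, 28]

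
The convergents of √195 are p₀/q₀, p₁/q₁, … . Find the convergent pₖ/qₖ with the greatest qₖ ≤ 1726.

10934/783

√195 = [13; 1, 26, …] (period length 2).
Convergents:
  p_0/q_0 = 13/1
  p_1/q_1 = 14/1
  p_2/q_2 = 377/27
  p_3/q_3 = 391/28
  p_4/q_4 = 10543/755
  p_5/q_5 = 10934/783
  p_6/q_6 = 294827/21113
q_5 = 783 ≤ 1726 < 21113 = q_6, so the answer is 10934/783.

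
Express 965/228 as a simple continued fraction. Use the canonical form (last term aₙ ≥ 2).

965 = 4*228 + 53
228 = 4*53 + 16
53 = 3*16 + 5
16 = 3*5 + 1
5 = 5*1 + 0  (stop)
So 965/228 = [4; 4, 3, 3, 5].

[4; 4, 3, 3, 5]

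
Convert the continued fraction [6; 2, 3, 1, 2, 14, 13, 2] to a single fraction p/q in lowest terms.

62746/9743

Using pₖ = aₖpₖ₋₁ + pₖ₋₂ and qₖ = aₖqₖ₋₁ + qₖ₋₂:
  k=0: a=6, p=6, q=1
  k=1: a=2, p=13, q=2
  k=2: a=3, p=45, q=7
  k=3: a=1, p=58, q=9
  k=4: a=2, p=161, q=25
  k=5: a=14, p=2312, q=359
  k=6: a=13, p=30217, q=4692
  k=7: a=2, p=62746, q=9743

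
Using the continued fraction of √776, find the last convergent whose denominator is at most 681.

10892/391

√776 = [27; 1, 5, 1, 54, …] (period length 4).
Convergents:
  p_0/q_0 = 27/1
  p_1/q_1 = 28/1
  p_2/q_2 = 167/6
  p_3/q_3 = 195/7
  p_4/q_4 = 10697/384
  p_5/q_5 = 10892/391
  p_6/q_6 = 65157/2339
q_5 = 391 ≤ 681 < 2339 = q_6, so the answer is 10892/391.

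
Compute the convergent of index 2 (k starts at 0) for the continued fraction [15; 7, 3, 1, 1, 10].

333/22

Using pₖ = aₖpₖ₋₁ + pₖ₋₂, qₖ = aₖqₖ₋₁ + qₖ₋₂ (with p₋₁=1, p₋₂=0, q₋₁=0, q₋₂=1):
  k=0: a=15, p=15, q=1
  k=1: a=7, p=106, q=7
  k=2: a=3, p=333, q=22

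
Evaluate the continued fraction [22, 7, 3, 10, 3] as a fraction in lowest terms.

Fold from the inside: start with 3/1.
  10 + 1/3 = 31/3
  3 + 3/31 = 96/31
  7 + 31/96 = 703/96
  22 + 96/703 = 15562/703

15562/703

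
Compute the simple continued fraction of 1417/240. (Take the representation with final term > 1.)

1417 = 5*240 + 217
240 = 1*217 + 23
217 = 9*23 + 10
23 = 2*10 + 3
10 = 3*3 + 1
3 = 3*1 + 0  (stop)
So 1417/240 = [5; 1, 9, 2, 3, 3].

[5; 1, 9, 2, 3, 3]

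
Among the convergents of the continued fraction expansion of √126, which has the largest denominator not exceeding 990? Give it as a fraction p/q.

9979/889

√126 = [11; 4, 2, 4, 22, …] (period length 4).
Convergents:
  p_0/q_0 = 11/1
  p_1/q_1 = 45/4
  p_2/q_2 = 101/9
  p_3/q_3 = 449/40
  p_4/q_4 = 9979/889
  p_5/q_5 = 40365/3596
q_4 = 889 ≤ 990 < 3596 = q_5, so the answer is 9979/889.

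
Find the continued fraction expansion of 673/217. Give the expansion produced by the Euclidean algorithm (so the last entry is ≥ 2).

673 = 3*217 + 22
217 = 9*22 + 19
22 = 1*19 + 3
19 = 6*3 + 1
3 = 3*1 + 0  (stop)
So 673/217 = [3; 9, 1, 6, 3].

[3; 9, 1, 6, 3]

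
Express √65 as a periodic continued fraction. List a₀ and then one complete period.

[8; 16]

a₀ = ⌊√65⌋ = 8.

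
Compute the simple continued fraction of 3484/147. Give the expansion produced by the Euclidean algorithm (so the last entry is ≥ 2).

[23; 1, 2, 2, 1, 14]

3484 = 23·147 + 103
147 = 1·103 + 44
103 = 2·44 + 15
44 = 2·15 + 14
15 = 1·14 + 1
14 = 14·1 + 0  (stop)
So 3484/147 = [23; 1, 2, 2, 1, 14].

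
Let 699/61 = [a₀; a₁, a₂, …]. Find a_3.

699 = 11·61 + 28   →  a_0 = 11
61 = 2·28 + 5   →  a_1 = 2
28 = 5·5 + 3   →  a_2 = 5
5 = 1·3 + 2   →  a_3 = 1

1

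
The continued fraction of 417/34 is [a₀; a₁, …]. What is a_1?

417 = 12·34 + 9   →  a_0 = 12
34 = 3·9 + 7   →  a_1 = 3

3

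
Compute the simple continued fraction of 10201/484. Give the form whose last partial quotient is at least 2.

[21; 13, 12, 3]

10201 = 21×484 + 37
484 = 13×37 + 3
37 = 12×3 + 1
3 = 3×1 + 0  (stop)
So 10201/484 = [21; 13, 12, 3].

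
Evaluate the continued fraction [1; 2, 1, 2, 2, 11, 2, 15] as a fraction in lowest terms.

9597/7012

Fold from the inside: start with 15/1.
  2 + 1/15 = 31/15
  11 + 15/31 = 356/31
  2 + 31/356 = 743/356
  2 + 356/743 = 1842/743
  1 + 743/1842 = 2585/1842
  2 + 1842/2585 = 7012/2585
  1 + 2585/7012 = 9597/7012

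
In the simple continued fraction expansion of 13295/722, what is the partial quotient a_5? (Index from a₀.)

13295 = 18·722 + 299   →  a_0 = 18
722 = 2·299 + 124   →  a_1 = 2
299 = 2·124 + 51   →  a_2 = 2
124 = 2·51 + 22   →  a_3 = 2
51 = 2·22 + 7   →  a_4 = 2
22 = 3·7 + 1   →  a_5 = 3

3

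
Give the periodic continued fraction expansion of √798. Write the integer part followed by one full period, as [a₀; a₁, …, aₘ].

[28; 4, 56]

a₀ = ⌊√798⌋ = 28.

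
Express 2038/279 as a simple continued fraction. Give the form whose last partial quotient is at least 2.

[7; 3, 3, 1, 1, 5, 2]

2038 = 7×279 + 85
279 = 3×85 + 24
85 = 3×24 + 13
24 = 1×13 + 11
13 = 1×11 + 2
11 = 5×2 + 1
2 = 2×1 + 0  (stop)
So 2038/279 = [7; 3, 3, 1, 1, 5, 2].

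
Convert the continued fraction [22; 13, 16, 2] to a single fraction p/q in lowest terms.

Fold from the inside: start with 2/1.
  16 + 1/2 = 33/2
  13 + 2/33 = 431/33
  22 + 33/431 = 9515/431

9515/431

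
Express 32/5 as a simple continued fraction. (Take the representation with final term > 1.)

32 = 6*5 + 2
5 = 2*2 + 1
2 = 2*1 + 0  (stop)
So 32/5 = [6; 2, 2].

[6; 2, 2]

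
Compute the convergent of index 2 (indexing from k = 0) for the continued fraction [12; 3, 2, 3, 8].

Using pₖ = aₖpₖ₋₁ + pₖ₋₂, qₖ = aₖqₖ₋₁ + qₖ₋₂ (with p₋₁=1, p₋₂=0, q₋₁=0, q₋₂=1):
  k=0: a=12, p=12, q=1
  k=1: a=3, p=37, q=3
  k=2: a=2, p=86, q=7

86/7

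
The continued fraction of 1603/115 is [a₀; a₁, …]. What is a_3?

2

1603 = 13·115 + 108   →  a_0 = 13
115 = 1·108 + 7   →  a_1 = 1
108 = 15·7 + 3   →  a_2 = 15
7 = 2·3 + 1   →  a_3 = 2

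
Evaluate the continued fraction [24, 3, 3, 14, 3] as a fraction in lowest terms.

10668/439

Fold from the inside: start with 3/1.
  14 + 1/3 = 43/3
  3 + 3/43 = 132/43
  3 + 43/132 = 439/132
  24 + 132/439 = 10668/439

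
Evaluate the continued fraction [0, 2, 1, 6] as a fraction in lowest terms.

7/20

Fold from the inside: start with 6/1.
  1 + 1/6 = 7/6
  2 + 6/7 = 20/7
  0 + 7/20 = 7/20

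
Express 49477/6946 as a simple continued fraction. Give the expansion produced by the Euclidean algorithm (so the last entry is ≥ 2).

49477 = 7·6946 + 855
6946 = 8·855 + 106
855 = 8·106 + 7
106 = 15·7 + 1
7 = 7·1 + 0  (stop)
So 49477/6946 = [7; 8, 8, 15, 7].

[7; 8, 8, 15, 7]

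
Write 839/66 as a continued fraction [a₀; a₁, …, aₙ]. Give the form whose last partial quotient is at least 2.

839 = 12×66 + 47
66 = 1×47 + 19
47 = 2×19 + 9
19 = 2×9 + 1
9 = 9×1 + 0  (stop)
So 839/66 = [12; 1, 2, 2, 9].

[12; 1, 2, 2, 9]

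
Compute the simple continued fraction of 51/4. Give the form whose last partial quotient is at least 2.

[12; 1, 3]

51 = 12·4 + 3
4 = 1·3 + 1
3 = 3·1 + 0  (stop)
So 51/4 = [12; 1, 3].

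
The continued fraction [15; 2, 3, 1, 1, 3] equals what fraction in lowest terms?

880/57

Fold from the inside: start with 3/1.
  1 + 1/3 = 4/3
  1 + 3/4 = 7/4
  3 + 4/7 = 25/7
  2 + 7/25 = 57/25
  15 + 25/57 = 880/57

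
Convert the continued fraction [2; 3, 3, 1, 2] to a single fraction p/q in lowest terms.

Fold from the inside: start with 2/1.
  1 + 1/2 = 3/2
  3 + 2/3 = 11/3
  3 + 3/11 = 36/11
  2 + 11/36 = 83/36

83/36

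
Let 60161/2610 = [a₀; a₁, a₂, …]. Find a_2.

60161 = 23·2610 + 131   →  a_0 = 23
2610 = 19·131 + 121   →  a_1 = 19
131 = 1·121 + 10   →  a_2 = 1

1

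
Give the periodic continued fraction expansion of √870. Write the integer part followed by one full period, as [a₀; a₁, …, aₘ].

[29; 2, 58]

a₀ = ⌊√870⌋ = 29.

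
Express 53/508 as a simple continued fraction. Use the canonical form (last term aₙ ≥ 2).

[0; 9, 1, 1, 2, 2, 4]

53 = 0*508 + 53
508 = 9*53 + 31
53 = 1*31 + 22
31 = 1*22 + 9
22 = 2*9 + 4
9 = 2*4 + 1
4 = 4*1 + 0  (stop)
So 53/508 = [0; 9, 1, 1, 2, 2, 4].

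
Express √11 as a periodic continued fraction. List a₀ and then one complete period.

a₀ = ⌊√11⌋ = 3.
With m₀=0, d₀=1 and mₖ₊₁ = dₖaₖ − mₖ, dₖ₊₁ = (n − mₖ₊₁²)/dₖ, aₖ₊₁ = ⌊(a₀+mₖ₊₁)/dₖ₊₁⌋:
  k=1: m=3, d=2, a=3
  k=2: m=3, d=1, a=6
d=1 and a=2a₀=6 at k=2, so the next step gives (m, d) = (3, 2) again — its k=1 value — and the period has length 2.

[3; 3, 6]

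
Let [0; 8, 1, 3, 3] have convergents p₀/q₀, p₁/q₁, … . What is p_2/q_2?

1/9

Using pₖ = aₖpₖ₋₁ + pₖ₋₂, qₖ = aₖqₖ₋₁ + qₖ₋₂ (with p₋₁=1, p₋₂=0, q₋₁=0, q₋₂=1):
  k=0: a=0, p=0, q=1
  k=1: a=8, p=1, q=8
  k=2: a=1, p=1, q=9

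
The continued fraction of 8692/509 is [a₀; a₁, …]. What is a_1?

8692 = 17·509 + 39   →  a_0 = 17
509 = 13·39 + 2   →  a_1 = 13

13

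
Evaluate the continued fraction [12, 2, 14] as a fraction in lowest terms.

Fold from the inside: start with 14/1.
  2 + 1/14 = 29/14
  12 + 14/29 = 362/29

362/29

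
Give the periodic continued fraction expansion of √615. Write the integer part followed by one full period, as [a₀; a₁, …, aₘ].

a₀ = ⌊√615⌋ = 24.
With m₀=0, d₀=1 and mₖ₊₁ = dₖaₖ − mₖ, dₖ₊₁ = (n − mₖ₊₁²)/dₖ, aₖ₊₁ = ⌊(a₀+mₖ₊₁)/dₖ₊₁⌋:
  k=1: m=24, d=39, a=1
  k=2: m=15, d=10, a=3
  k=3: m=15, d=39, a=1
  k=4: m=24, d=1, a=48
d=1 and a=2a₀=48 at k=4, so the next step gives (m, d) = (24, 39) again — its k=1 value — and the period has length 4.

[24; 1, 3, 1, 48]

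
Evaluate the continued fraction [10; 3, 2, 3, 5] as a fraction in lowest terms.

Fold from the inside: start with 5/1.
  3 + 1/5 = 16/5
  2 + 5/16 = 37/16
  3 + 16/37 = 127/37
  10 + 37/127 = 1307/127

1307/127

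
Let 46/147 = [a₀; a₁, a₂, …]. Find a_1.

3

46 = 0·147 + 46   →  a_0 = 0
147 = 3·46 + 9   →  a_1 = 3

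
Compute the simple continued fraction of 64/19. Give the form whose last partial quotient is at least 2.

64 = 3×19 + 7
19 = 2×7 + 5
7 = 1×5 + 2
5 = 2×2 + 1
2 = 2×1 + 0  (stop)
So 64/19 = [3; 2, 1, 2, 2].

[3; 2, 1, 2, 2]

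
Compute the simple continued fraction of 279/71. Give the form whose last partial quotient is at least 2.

279 = 3×71 + 66
71 = 1×66 + 5
66 = 13×5 + 1
5 = 5×1 + 0  (stop)
So 279/71 = [3; 1, 13, 5].

[3; 1, 13, 5]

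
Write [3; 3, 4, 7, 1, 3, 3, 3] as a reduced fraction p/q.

14792/4471

Using pₖ = aₖpₖ₋₁ + pₖ₋₂ and qₖ = aₖqₖ₋₁ + qₖ₋₂:
  k=0: a=3, p=3, q=1
  k=1: a=3, p=10, q=3
  k=2: a=4, p=43, q=13
  k=3: a=7, p=311, q=94
  k=4: a=1, p=354, q=107
  k=5: a=3, p=1373, q=415
  k=6: a=3, p=4473, q=1352
  k=7: a=3, p=14792, q=4471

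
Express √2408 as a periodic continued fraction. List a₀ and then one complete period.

a₀ = ⌊√2408⌋ = 49.
With m₀=0, d₀=1 and mₖ₊₁ = dₖaₖ − mₖ, dₖ₊₁ = (n − mₖ₊₁²)/dₖ, aₖ₊₁ = ⌊(a₀+mₖ₊₁)/dₖ₊₁⌋:
  k=1: m=49, d=7, a=14
  k=2: m=49, d=1, a=98
d=1 and a=2a₀=98 at k=2, so the next step gives (m, d) = (49, 7) again — its k=1 value — and the period has length 2.

[49; 14, 98]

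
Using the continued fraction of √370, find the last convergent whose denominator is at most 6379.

√370 = [19; 4, 4, 38, …] (period length 3).
Convergents:
  p_0/q_0 = 19/1
  p_1/q_1 = 77/4
  p_2/q_2 = 327/17
  p_3/q_3 = 12503/650
  p_4/q_4 = 50339/2617
  p_5/q_5 = 213859/11118
q_4 = 2617 ≤ 6379 < 11118 = q_5, so the answer is 50339/2617.

50339/2617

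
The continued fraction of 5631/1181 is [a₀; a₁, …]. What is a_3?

5631 = 4·1181 + 907   →  a_0 = 4
1181 = 1·907 + 274   →  a_1 = 1
907 = 3·274 + 85   →  a_2 = 3
274 = 3·85 + 19   →  a_3 = 3

3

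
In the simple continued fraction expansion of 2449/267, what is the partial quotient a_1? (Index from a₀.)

2449 = 9·267 + 46   →  a_0 = 9
267 = 5·46 + 37   →  a_1 = 5

5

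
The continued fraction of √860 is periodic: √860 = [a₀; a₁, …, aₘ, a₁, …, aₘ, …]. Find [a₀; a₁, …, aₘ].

[29; 3, 14, 3, 58]

a₀ = ⌊√860⌋ = 29.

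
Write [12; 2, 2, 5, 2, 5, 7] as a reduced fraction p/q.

28697/2313

Fold from the inside: start with 7/1.
  5 + 1/7 = 36/7
  2 + 7/36 = 79/36
  5 + 36/79 = 431/79
  2 + 79/431 = 941/431
  2 + 431/941 = 2313/941
  12 + 941/2313 = 28697/2313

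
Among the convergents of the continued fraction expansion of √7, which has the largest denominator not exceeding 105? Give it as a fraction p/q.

127/48

√7 = [2; 1, 1, 1, 4, …] (period length 4).
Convergents:
  p_0/q_0 = 2/1
  p_1/q_1 = 3/1
  p_2/q_2 = 5/2
  p_3/q_3 = 8/3
  p_4/q_4 = 37/14
  p_5/q_5 = 45/17
  p_6/q_6 = 82/31
  p_7/q_7 = 127/48
  p_8/q_8 = 590/223
q_7 = 48 ≤ 105 < 223 = q_8, so the answer is 127/48.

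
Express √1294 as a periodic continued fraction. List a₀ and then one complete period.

[35; 1, 34, 1, 70]

a₀ = ⌊√1294⌋ = 35.
With m₀=0, d₀=1 and mₖ₊₁ = dₖaₖ − mₖ, dₖ₊₁ = (n − mₖ₊₁²)/dₖ, aₖ₊₁ = ⌊(a₀+mₖ₊₁)/dₖ₊₁⌋:
  k=1: m=35, d=69, a=1
  k=2: m=34, d=2, a=34
  k=3: m=34, d=69, a=1
  k=4: m=35, d=1, a=70
d=1 and a=2a₀=70 at k=4, so the next step gives (m, d) = (35, 69) again — its k=1 value — and the period has length 4.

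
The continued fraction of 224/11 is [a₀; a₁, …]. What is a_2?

224 = 20·11 + 4   →  a_0 = 20
11 = 2·4 + 3   →  a_1 = 2
4 = 1·3 + 1   →  a_2 = 1

1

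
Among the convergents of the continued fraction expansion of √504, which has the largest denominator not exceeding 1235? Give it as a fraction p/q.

19958/889

√504 = [22; 2, 4, 2, 44, …] (period length 4).
Convergents:
  p_0/q_0 = 22/1
  p_1/q_1 = 45/2
  p_2/q_2 = 202/9
  p_3/q_3 = 449/20
  p_4/q_4 = 19958/889
  p_5/q_5 = 40365/1798
q_4 = 889 ≤ 1235 < 1798 = q_5, so the answer is 19958/889.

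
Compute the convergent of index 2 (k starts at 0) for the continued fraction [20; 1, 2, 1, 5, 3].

62/3

Using pₖ = aₖpₖ₋₁ + pₖ₋₂, qₖ = aₖqₖ₋₁ + qₖ₋₂ (with p₋₁=1, p₋₂=0, q₋₁=0, q₋₂=1):
  k=0: a=20, p=20, q=1
  k=1: a=1, p=21, q=1
  k=2: a=2, p=62, q=3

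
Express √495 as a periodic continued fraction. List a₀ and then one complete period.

[22; 4, 44]

a₀ = ⌊√495⌋ = 22.
With m₀=0, d₀=1 and mₖ₊₁ = dₖaₖ − mₖ, dₖ₊₁ = (n − mₖ₊₁²)/dₖ, aₖ₊₁ = ⌊(a₀+mₖ₊₁)/dₖ₊₁⌋:
  k=1: m=22, d=11, a=4
  k=2: m=22, d=1, a=44
d=1 and a=2a₀=44 at k=2, so the next step gives (m, d) = (22, 11) again — its k=1 value — and the period has length 2.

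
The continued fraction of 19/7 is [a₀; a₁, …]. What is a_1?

1

19 = 2·7 + 5   →  a_0 = 2
7 = 1·5 + 2   →  a_1 = 1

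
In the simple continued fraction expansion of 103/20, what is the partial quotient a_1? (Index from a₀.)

6

103 = 5·20 + 3   →  a_0 = 5
20 = 6·3 + 2   →  a_1 = 6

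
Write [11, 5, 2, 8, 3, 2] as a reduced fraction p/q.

7526/673

Using pₖ = aₖpₖ₋₁ + pₖ₋₂ and qₖ = aₖqₖ₋₁ + qₖ₋₂:
  k=0: a=11, p=11, q=1
  k=1: a=5, p=56, q=5
  k=2: a=2, p=123, q=11
  k=3: a=8, p=1040, q=93
  k=4: a=3, p=3243, q=290
  k=5: a=2, p=7526, q=673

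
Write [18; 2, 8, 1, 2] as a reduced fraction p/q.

Using pₖ = aₖpₖ₋₁ + pₖ₋₂ and qₖ = aₖqₖ₋₁ + qₖ₋₂:
  k=0: a=18, p=18, q=1
  k=1: a=2, p=37, q=2
  k=2: a=8, p=314, q=17
  k=3: a=1, p=351, q=19
  k=4: a=2, p=1016, q=55

1016/55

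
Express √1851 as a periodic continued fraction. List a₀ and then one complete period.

[43; 43, 86]

a₀ = ⌊√1851⌋ = 43.
With m₀=0, d₀=1 and mₖ₊₁ = dₖaₖ − mₖ, dₖ₊₁ = (n − mₖ₊₁²)/dₖ, aₖ₊₁ = ⌊(a₀+mₖ₊₁)/dₖ₊₁⌋:
  k=1: m=43, d=2, a=43
  k=2: m=43, d=1, a=86
d=1 and a=2a₀=86 at k=2, so the next step gives (m, d) = (43, 2) again — its k=1 value — and the period has length 2.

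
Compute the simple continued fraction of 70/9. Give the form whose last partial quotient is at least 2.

[7; 1, 3, 2]

70 = 7·9 + 7
9 = 1·7 + 2
7 = 3·2 + 1
2 = 2·1 + 0  (stop)
So 70/9 = [7; 1, 3, 2].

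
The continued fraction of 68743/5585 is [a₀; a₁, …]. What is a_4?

68743 = 12·5585 + 1723   →  a_0 = 12
5585 = 3·1723 + 416   →  a_1 = 3
1723 = 4·416 + 59   →  a_2 = 4
416 = 7·59 + 3   →  a_3 = 7
59 = 19·3 + 2   →  a_4 = 19

19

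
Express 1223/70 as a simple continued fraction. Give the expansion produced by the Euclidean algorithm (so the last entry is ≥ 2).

1223 = 17·70 + 33
70 = 2·33 + 4
33 = 8·4 + 1
4 = 4·1 + 0  (stop)
So 1223/70 = [17; 2, 8, 4].

[17; 2, 8, 4]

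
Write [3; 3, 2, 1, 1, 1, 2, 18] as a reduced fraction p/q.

4301/1305

Using pₖ = aₖpₖ₋₁ + pₖ₋₂ and qₖ = aₖqₖ₋₁ + qₖ₋₂:
  k=0: a=3, p=3, q=1
  k=1: a=3, p=10, q=3
  k=2: a=2, p=23, q=7
  k=3: a=1, p=33, q=10
  k=4: a=1, p=56, q=17
  k=5: a=1, p=89, q=27
  k=6: a=2, p=234, q=71
  k=7: a=18, p=4301, q=1305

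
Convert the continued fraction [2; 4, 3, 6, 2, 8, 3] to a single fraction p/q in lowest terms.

Fold from the inside: start with 3/1.
  8 + 1/3 = 25/3
  2 + 3/25 = 53/25
  6 + 25/53 = 343/53
  3 + 53/343 = 1082/343
  4 + 343/1082 = 4671/1082
  2 + 1082/4671 = 10424/4671

10424/4671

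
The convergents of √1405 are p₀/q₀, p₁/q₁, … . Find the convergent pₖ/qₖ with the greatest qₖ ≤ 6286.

√1405 = [37; 2, 14, 2, 74, …] (period length 4).
Convergents:
  p_0/q_0 = 37/1
  p_1/q_1 = 75/2
  p_2/q_2 = 1087/29
  p_3/q_3 = 2249/60
  p_4/q_4 = 167513/4469
  p_5/q_5 = 337275/8998
q_4 = 4469 ≤ 6286 < 8998 = q_5, so the answer is 167513/4469.

167513/4469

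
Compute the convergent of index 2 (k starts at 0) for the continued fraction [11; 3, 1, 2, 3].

45/4

Using pₖ = aₖpₖ₋₁ + pₖ₋₂, qₖ = aₖqₖ₋₁ + qₖ₋₂ (with p₋₁=1, p₋₂=0, q₋₁=0, q₋₂=1):
  k=0: a=11, p=11, q=1
  k=1: a=3, p=34, q=3
  k=2: a=1, p=45, q=4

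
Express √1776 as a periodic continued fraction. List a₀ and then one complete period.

a₀ = ⌊√1776⌋ = 42.

[42; 7, 84]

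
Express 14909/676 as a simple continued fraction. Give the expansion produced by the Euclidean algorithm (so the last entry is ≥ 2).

[22; 18, 3, 1, 2, 3]

14909 = 22·676 + 37
676 = 18·37 + 10
37 = 3·10 + 7
10 = 1·7 + 3
7 = 2·3 + 1
3 = 3·1 + 0  (stop)
So 14909/676 = [22; 18, 3, 1, 2, 3].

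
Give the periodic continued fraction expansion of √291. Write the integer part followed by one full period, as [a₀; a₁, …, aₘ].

a₀ = ⌊√291⌋ = 17.
With m₀=0, d₀=1 and mₖ₊₁ = dₖaₖ − mₖ, dₖ₊₁ = (n − mₖ₊₁²)/dₖ, aₖ₊₁ = ⌊(a₀+mₖ₊₁)/dₖ₊₁⌋:
  k=1: m=17, d=2, a=17
  k=2: m=17, d=1, a=34
d=1 and a=2a₀=34 at k=2, so the next step gives (m, d) = (17, 2) again — its k=1 value — and the period has length 2.

[17; 17, 34]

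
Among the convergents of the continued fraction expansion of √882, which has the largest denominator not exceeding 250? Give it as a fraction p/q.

5910/199

√882 = [29; 1, 2, 3, 6, 3, 2, 1, 58, …] (period length 8).
Convergents:
  p_0/q_0 = 29/1
  p_1/q_1 = 30/1
  p_2/q_2 = 89/3
  p_3/q_3 = 297/10
  p_4/q_4 = 1871/63
  p_5/q_5 = 5910/199
  p_6/q_6 = 13691/461
q_5 = 199 ≤ 250 < 461 = q_6, so the answer is 5910/199.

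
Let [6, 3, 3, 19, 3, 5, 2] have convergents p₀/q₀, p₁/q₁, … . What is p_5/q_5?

19771/3138

Using pₖ = aₖpₖ₋₁ + pₖ₋₂, qₖ = aₖqₖ₋₁ + qₖ₋₂ (with p₋₁=1, p₋₂=0, q₋₁=0, q₋₂=1):
  k=0: a=6, p=6, q=1
  k=1: a=3, p=19, q=3
  k=2: a=3, p=63, q=10
  k=3: a=19, p=1216, q=193
  k=4: a=3, p=3711, q=589
  k=5: a=5, p=19771, q=3138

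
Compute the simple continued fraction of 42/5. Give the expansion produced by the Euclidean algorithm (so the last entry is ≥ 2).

42 = 8*5 + 2
5 = 2*2 + 1
2 = 2*1 + 0  (stop)
So 42/5 = [8; 2, 2].

[8; 2, 2]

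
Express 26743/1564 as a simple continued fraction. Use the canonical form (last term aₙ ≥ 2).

[17; 10, 11, 14]

26743 = 17×1564 + 155
1564 = 10×155 + 14
155 = 11×14 + 1
14 = 14×1 + 0  (stop)
So 26743/1564 = [17; 10, 11, 14].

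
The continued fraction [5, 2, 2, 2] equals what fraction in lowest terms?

65/12

Using pₖ = aₖpₖ₋₁ + pₖ₋₂ and qₖ = aₖqₖ₋₁ + qₖ₋₂:
  k=0: a=5, p=5, q=1
  k=1: a=2, p=11, q=2
  k=2: a=2, p=27, q=5
  k=3: a=2, p=65, q=12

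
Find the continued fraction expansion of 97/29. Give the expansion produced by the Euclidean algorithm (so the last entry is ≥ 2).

97 = 3×29 + 10
29 = 2×10 + 9
10 = 1×9 + 1
9 = 9×1 + 0  (stop)
So 97/29 = [3; 2, 1, 9].

[3; 2, 1, 9]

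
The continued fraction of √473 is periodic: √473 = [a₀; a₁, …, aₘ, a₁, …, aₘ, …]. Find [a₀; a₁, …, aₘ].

[21; 1, 2, 1, 42]

a₀ = ⌊√473⌋ = 21.
With m₀=0, d₀=1 and mₖ₊₁ = dₖaₖ − mₖ, dₖ₊₁ = (n − mₖ₊₁²)/dₖ, aₖ₊₁ = ⌊(a₀+mₖ₊₁)/dₖ₊₁⌋:
  k=1: m=21, d=32, a=1
  k=2: m=11, d=11, a=2
  k=3: m=11, d=32, a=1
  k=4: m=21, d=1, a=42
d=1 and a=2a₀=42 at k=4, so the next step gives (m, d) = (21, 32) again — its k=1 value — and the period has length 4.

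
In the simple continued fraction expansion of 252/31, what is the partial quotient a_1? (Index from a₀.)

7

252 = 8·31 + 4   →  a_0 = 8
31 = 7·4 + 3   →  a_1 = 7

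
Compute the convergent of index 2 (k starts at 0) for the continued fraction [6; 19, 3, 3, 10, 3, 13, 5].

Using pₖ = aₖpₖ₋₁ + pₖ₋₂, qₖ = aₖqₖ₋₁ + qₖ₋₂ (with p₋₁=1, p₋₂=0, q₋₁=0, q₋₂=1):
  k=0: a=6, p=6, q=1
  k=1: a=19, p=115, q=19
  k=2: a=3, p=351, q=58

351/58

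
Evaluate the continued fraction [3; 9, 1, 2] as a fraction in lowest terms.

90/29

Fold from the inside: start with 2/1.
  1 + 1/2 = 3/2
  9 + 2/3 = 29/3
  3 + 3/29 = 90/29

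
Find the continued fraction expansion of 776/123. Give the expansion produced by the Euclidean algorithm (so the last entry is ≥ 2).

776 = 6·123 + 38
123 = 3·38 + 9
38 = 4·9 + 2
9 = 4·2 + 1
2 = 2·1 + 0  (stop)
So 776/123 = [6; 3, 4, 4, 2].

[6; 3, 4, 4, 2]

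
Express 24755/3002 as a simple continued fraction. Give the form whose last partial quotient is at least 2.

24755 = 8×3002 + 739
3002 = 4×739 + 46
739 = 16×46 + 3
46 = 15×3 + 1
3 = 3×1 + 0  (stop)
So 24755/3002 = [8; 4, 16, 15, 3].

[8; 4, 16, 15, 3]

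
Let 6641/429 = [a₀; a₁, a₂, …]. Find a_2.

12

6641 = 15·429 + 206   →  a_0 = 15
429 = 2·206 + 17   →  a_1 = 2
206 = 12·17 + 2   →  a_2 = 12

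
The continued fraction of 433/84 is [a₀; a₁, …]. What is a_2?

2

433 = 5·84 + 13   →  a_0 = 5
84 = 6·13 + 6   →  a_1 = 6
13 = 2·6 + 1   →  a_2 = 2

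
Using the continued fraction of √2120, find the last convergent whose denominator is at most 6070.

97474/2117

√2120 = [46; 23, 92, …] (period length 2).
Convergents:
  p_0/q_0 = 46/1
  p_1/q_1 = 1059/23
  p_2/q_2 = 97474/2117
  p_3/q_3 = 2242961/48714
q_2 = 2117 ≤ 6070 < 48714 = q_3, so the answer is 97474/2117.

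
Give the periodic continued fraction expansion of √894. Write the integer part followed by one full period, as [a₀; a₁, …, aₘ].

a₀ = ⌊√894⌋ = 29.
With m₀=0, d₀=1 and mₖ₊₁ = dₖaₖ − mₖ, dₖ₊₁ = (n − mₖ₊₁²)/dₖ, aₖ₊₁ = ⌊(a₀+mₖ₊₁)/dₖ₊₁⌋:
  k=1: m=29, d=53, a=1
  k=2: m=24, d=6, a=8
  k=3: m=24, d=53, a=1
  k=4: m=29, d=1, a=58
d=1 and a=2a₀=58 at k=4, so the next step gives (m, d) = (29, 53) again — its k=1 value — and the period has length 4.

[29; 1, 8, 1, 58]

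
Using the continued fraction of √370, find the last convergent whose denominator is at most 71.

√370 = [19; 4, 4, 38, …] (period length 3).
Convergents:
  p_0/q_0 = 19/1
  p_1/q_1 = 77/4
  p_2/q_2 = 327/17
  p_3/q_3 = 12503/650
q_2 = 17 ≤ 71 < 650 = q_3, so the answer is 327/17.

327/17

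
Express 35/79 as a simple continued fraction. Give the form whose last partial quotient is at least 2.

35 = 0·79 + 35
79 = 2·35 + 9
35 = 3·9 + 8
9 = 1·8 + 1
8 = 8·1 + 0  (stop)
So 35/79 = [0; 2, 3, 1, 8].

[0; 2, 3, 1, 8]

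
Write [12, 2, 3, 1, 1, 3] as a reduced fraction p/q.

709/57

Fold from the inside: start with 3/1.
  1 + 1/3 = 4/3
  1 + 3/4 = 7/4
  3 + 4/7 = 25/7
  2 + 7/25 = 57/25
  12 + 25/57 = 709/57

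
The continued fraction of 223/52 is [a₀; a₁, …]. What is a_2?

223 = 4·52 + 15   →  a_0 = 4
52 = 3·15 + 7   →  a_1 = 3
15 = 2·7 + 1   →  a_2 = 2

2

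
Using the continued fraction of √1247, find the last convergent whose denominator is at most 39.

565/16

√1247 = [35; 3, 5, 9, 1, 9, 5, 3, 70, …] (period length 8).
Convergents:
  p_0/q_0 = 35/1
  p_1/q_1 = 106/3
  p_2/q_2 = 565/16
  p_3/q_3 = 5191/147
q_2 = 16 ≤ 39 < 147 = q_3, so the answer is 565/16.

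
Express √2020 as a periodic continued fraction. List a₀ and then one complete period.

[44; 1, 16, 1, 88]

a₀ = ⌊√2020⌋ = 44.
With m₀=0, d₀=1 and mₖ₊₁ = dₖaₖ − mₖ, dₖ₊₁ = (n − mₖ₊₁²)/dₖ, aₖ₊₁ = ⌊(a₀+mₖ₊₁)/dₖ₊₁⌋:
  k=1: m=44, d=84, a=1
  k=2: m=40, d=5, a=16
  k=3: m=40, d=84, a=1
  k=4: m=44, d=1, a=88
d=1 and a=2a₀=88 at k=4, so the next step gives (m, d) = (44, 84) again — its k=1 value — and the period has length 4.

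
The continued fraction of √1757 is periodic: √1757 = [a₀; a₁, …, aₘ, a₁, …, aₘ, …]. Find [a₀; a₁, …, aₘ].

[41; 1, 10, 1, 82]

a₀ = ⌊√1757⌋ = 41.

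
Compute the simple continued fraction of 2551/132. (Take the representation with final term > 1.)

2551 = 19·132 + 43
132 = 3·43 + 3
43 = 14·3 + 1
3 = 3·1 + 0  (stop)
So 2551/132 = [19; 3, 14, 3].

[19; 3, 14, 3]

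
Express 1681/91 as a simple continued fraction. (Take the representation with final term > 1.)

1681 = 18·91 + 43
91 = 2·43 + 5
43 = 8·5 + 3
5 = 1·3 + 2
3 = 1·2 + 1
2 = 2·1 + 0  (stop)
So 1681/91 = [18; 2, 8, 1, 1, 2].

[18; 2, 8, 1, 1, 2]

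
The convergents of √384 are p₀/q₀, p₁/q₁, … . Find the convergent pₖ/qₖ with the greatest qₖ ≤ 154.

2861/146

√384 = [19; 1, 1, 2, 9, 2, 1, 1, 38, …] (period length 8).
Convergents:
  p_0/q_0 = 19/1
  p_1/q_1 = 20/1
  p_2/q_2 = 39/2
  p_3/q_3 = 98/5
  p_4/q_4 = 921/47
  p_5/q_5 = 1940/99
  p_6/q_6 = 2861/146
  p_7/q_7 = 4801/245
q_6 = 146 ≤ 154 < 245 = q_7, so the answer is 2861/146.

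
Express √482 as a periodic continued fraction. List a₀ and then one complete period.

a₀ = ⌊√482⌋ = 21.
With m₀=0, d₀=1 and mₖ₊₁ = dₖaₖ − mₖ, dₖ₊₁ = (n − mₖ₊₁²)/dₖ, aₖ₊₁ = ⌊(a₀+mₖ₊₁)/dₖ₊₁⌋:
  k=1: m=21, d=41, a=1
  k=2: m=20, d=2, a=20
  k=3: m=20, d=41, a=1
  k=4: m=21, d=1, a=42
d=1 and a=2a₀=42 at k=4, so the next step gives (m, d) = (21, 41) again — its k=1 value — and the period has length 4.

[21; 1, 20, 1, 42]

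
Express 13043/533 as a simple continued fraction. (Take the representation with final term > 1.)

13043 = 24×533 + 251
533 = 2×251 + 31
251 = 8×31 + 3
31 = 10×3 + 1
3 = 3×1 + 0  (stop)
So 13043/533 = [24; 2, 8, 10, 3].

[24; 2, 8, 10, 3]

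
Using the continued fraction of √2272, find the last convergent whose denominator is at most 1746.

40897/858

√2272 = [47; 1, 1, 1, 94, …] (period length 4).
Convergents:
  p_0/q_0 = 47/1
  p_1/q_1 = 48/1
  p_2/q_2 = 95/2
  p_3/q_3 = 143/3
  p_4/q_4 = 13537/284
  p_5/q_5 = 13680/287
  p_6/q_6 = 27217/571
  p_7/q_7 = 40897/858
  p_8/q_8 = 3871535/81223
q_7 = 858 ≤ 1746 < 81223 = q_8, so the answer is 40897/858.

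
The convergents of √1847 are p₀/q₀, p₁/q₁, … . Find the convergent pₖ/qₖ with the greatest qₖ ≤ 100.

1848/43

√1847 = [42; 1, 41, 1, 84, …] (period length 4).
Convergents:
  p_0/q_0 = 42/1
  p_1/q_1 = 43/1
  p_2/q_2 = 1805/42
  p_3/q_3 = 1848/43
  p_4/q_4 = 157037/3654
q_3 = 43 ≤ 100 < 3654 = q_4, so the answer is 1848/43.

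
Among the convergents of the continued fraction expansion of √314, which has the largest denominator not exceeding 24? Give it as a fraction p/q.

√314 = [17; 1, 2, 1, 1, 2, 1, 34, …] (period length 7).
Convergents:
  p_0/q_0 = 17/1
  p_1/q_1 = 18/1
  p_2/q_2 = 53/3
  p_3/q_3 = 71/4
  p_4/q_4 = 124/7
  p_5/q_5 = 319/18
  p_6/q_6 = 443/25
q_5 = 18 ≤ 24 < 25 = q_6, so the answer is 319/18.

319/18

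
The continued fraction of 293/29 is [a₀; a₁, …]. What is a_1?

293 = 10·29 + 3   →  a_0 = 10
29 = 9·3 + 2   →  a_1 = 9

9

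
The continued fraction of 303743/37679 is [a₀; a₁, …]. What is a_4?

303743 = 8·37679 + 2311   →  a_0 = 8
37679 = 16·2311 + 703   →  a_1 = 16
2311 = 3·703 + 202   →  a_2 = 3
703 = 3·202 + 97   →  a_3 = 3
202 = 2·97 + 8   →  a_4 = 2

2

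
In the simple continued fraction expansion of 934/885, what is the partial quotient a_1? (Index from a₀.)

18

934 = 1·885 + 49   →  a_0 = 1
885 = 18·49 + 3   →  a_1 = 18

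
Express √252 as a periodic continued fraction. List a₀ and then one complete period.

[15; 1, 6, 1, 30]

a₀ = ⌊√252⌋ = 15.
With m₀=0, d₀=1 and mₖ₊₁ = dₖaₖ − mₖ, dₖ₊₁ = (n − mₖ₊₁²)/dₖ, aₖ₊₁ = ⌊(a₀+mₖ₊₁)/dₖ₊₁⌋:
  k=1: m=15, d=27, a=1
  k=2: m=12, d=4, a=6
  k=3: m=12, d=27, a=1
  k=4: m=15, d=1, a=30
d=1 and a=2a₀=30 at k=4, so the next step gives (m, d) = (15, 27) again — its k=1 value — and the period has length 4.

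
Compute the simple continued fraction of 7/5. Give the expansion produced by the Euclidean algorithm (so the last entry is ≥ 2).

[1; 2, 2]

7 = 1·5 + 2
5 = 2·2 + 1
2 = 2·1 + 0  (stop)
So 7/5 = [1; 2, 2].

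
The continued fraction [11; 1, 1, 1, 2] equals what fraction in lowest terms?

93/8

Using pₖ = aₖpₖ₋₁ + pₖ₋₂ and qₖ = aₖqₖ₋₁ + qₖ₋₂:
  k=0: a=11, p=11, q=1
  k=1: a=1, p=12, q=1
  k=2: a=1, p=23, q=2
  k=3: a=1, p=35, q=3
  k=4: a=2, p=93, q=8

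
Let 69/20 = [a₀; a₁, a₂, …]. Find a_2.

69 = 3·20 + 9   →  a_0 = 3
20 = 2·9 + 2   →  a_1 = 2
9 = 4·2 + 1   →  a_2 = 4

4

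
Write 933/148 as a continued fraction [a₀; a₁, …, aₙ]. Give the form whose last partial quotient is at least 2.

933 = 6*148 + 45
148 = 3*45 + 13
45 = 3*13 + 6
13 = 2*6 + 1
6 = 6*1 + 0  (stop)
So 933/148 = [6; 3, 3, 2, 6].

[6; 3, 3, 2, 6]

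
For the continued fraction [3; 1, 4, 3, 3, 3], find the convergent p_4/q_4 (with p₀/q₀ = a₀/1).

202/53

Using pₖ = aₖpₖ₋₁ + pₖ₋₂, qₖ = aₖqₖ₋₁ + qₖ₋₂ (with p₋₁=1, p₋₂=0, q₋₁=0, q₋₂=1):
  k=0: a=3, p=3, q=1
  k=1: a=1, p=4, q=1
  k=2: a=4, p=19, q=5
  k=3: a=3, p=61, q=16
  k=4: a=3, p=202, q=53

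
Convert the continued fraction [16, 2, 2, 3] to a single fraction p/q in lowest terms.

Using pₖ = aₖpₖ₋₁ + pₖ₋₂ and qₖ = aₖqₖ₋₁ + qₖ₋₂:
  k=0: a=16, p=16, q=1
  k=1: a=2, p=33, q=2
  k=2: a=2, p=82, q=5
  k=3: a=3, p=279, q=17

279/17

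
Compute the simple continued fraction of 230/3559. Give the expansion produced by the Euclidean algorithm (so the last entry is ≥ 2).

[0; 15, 2, 9, 12]

230 = 0*3559 + 230
3559 = 15*230 + 109
230 = 2*109 + 12
109 = 9*12 + 1
12 = 12*1 + 0  (stop)
So 230/3559 = [0; 15, 2, 9, 12].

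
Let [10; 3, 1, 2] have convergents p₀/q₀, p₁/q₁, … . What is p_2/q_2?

Using pₖ = aₖpₖ₋₁ + pₖ₋₂, qₖ = aₖqₖ₋₁ + qₖ₋₂ (with p₋₁=1, p₋₂=0, q₋₁=0, q₋₂=1):
  k=0: a=10, p=10, q=1
  k=1: a=3, p=31, q=3
  k=2: a=1, p=41, q=4

41/4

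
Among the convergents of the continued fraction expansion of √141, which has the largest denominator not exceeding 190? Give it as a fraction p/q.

√141 = [11; 1, 6, 1, 22, …] (period length 4).
Convergents:
  p_0/q_0 = 11/1
  p_1/q_1 = 12/1
  p_2/q_2 = 83/7
  p_3/q_3 = 95/8
  p_4/q_4 = 2173/183
  p_5/q_5 = 2268/191
q_4 = 183 ≤ 190 < 191 = q_5, so the answer is 2173/183.

2173/183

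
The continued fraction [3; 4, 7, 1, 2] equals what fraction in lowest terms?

Fold from the inside: start with 2/1.
  1 + 1/2 = 3/2
  7 + 2/3 = 23/3
  4 + 3/23 = 95/23
  3 + 23/95 = 308/95

308/95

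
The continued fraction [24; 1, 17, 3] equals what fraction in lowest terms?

1372/55

Fold from the inside: start with 3/1.
  17 + 1/3 = 52/3
  1 + 3/52 = 55/52
  24 + 52/55 = 1372/55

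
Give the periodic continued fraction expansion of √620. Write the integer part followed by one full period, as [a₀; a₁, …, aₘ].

[24; 1, 8, 1, 48]

a₀ = ⌊√620⌋ = 24.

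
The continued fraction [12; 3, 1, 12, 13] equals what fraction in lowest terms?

8174/667

Fold from the inside: start with 13/1.
  12 + 1/13 = 157/13
  1 + 13/157 = 170/157
  3 + 157/170 = 667/170
  12 + 170/667 = 8174/667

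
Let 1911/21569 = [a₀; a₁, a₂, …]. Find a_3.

2

1911 = 0·21569 + 1911   →  a_0 = 0
21569 = 11·1911 + 548   →  a_1 = 11
1911 = 3·548 + 267   →  a_2 = 3
548 = 2·267 + 14   →  a_3 = 2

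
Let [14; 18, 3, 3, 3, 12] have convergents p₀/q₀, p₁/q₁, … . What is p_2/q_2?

773/55

Using pₖ = aₖpₖ₋₁ + pₖ₋₂, qₖ = aₖqₖ₋₁ + qₖ₋₂ (with p₋₁=1, p₋₂=0, q₋₁=0, q₋₂=1):
  k=0: a=14, p=14, q=1
  k=1: a=18, p=253, q=18
  k=2: a=3, p=773, q=55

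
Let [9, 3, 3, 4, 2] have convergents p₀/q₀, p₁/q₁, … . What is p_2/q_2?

Using pₖ = aₖpₖ₋₁ + pₖ₋₂, qₖ = aₖqₖ₋₁ + qₖ₋₂ (with p₋₁=1, p₋₂=0, q₋₁=0, q₋₂=1):
  k=0: a=9, p=9, q=1
  k=1: a=3, p=28, q=3
  k=2: a=3, p=93, q=10

93/10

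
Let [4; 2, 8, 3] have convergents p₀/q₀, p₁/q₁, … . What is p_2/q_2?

76/17

Using pₖ = aₖpₖ₋₁ + pₖ₋₂, qₖ = aₖqₖ₋₁ + qₖ₋₂ (with p₋₁=1, p₋₂=0, q₋₁=0, q₋₂=1):
  k=0: a=4, p=4, q=1
  k=1: a=2, p=9, q=2
  k=2: a=8, p=76, q=17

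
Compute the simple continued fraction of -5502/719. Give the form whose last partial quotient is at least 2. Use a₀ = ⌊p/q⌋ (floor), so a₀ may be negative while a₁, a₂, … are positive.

[-8; 2, 1, 7, 15, 2]

-5502 = -8×719 + 250
719 = 2×250 + 219
250 = 1×219 + 31
219 = 7×31 + 2
31 = 15×2 + 1
2 = 2×1 + 0  (stop)
So -5502/719 = [-8; 2, 1, 7, 15, 2].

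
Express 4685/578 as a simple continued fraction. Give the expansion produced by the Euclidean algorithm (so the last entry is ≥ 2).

[8; 9, 2, 9, 1, 2]

4685 = 8*578 + 61
578 = 9*61 + 29
61 = 2*29 + 3
29 = 9*3 + 2
3 = 1*2 + 1
2 = 2*1 + 0  (stop)
So 4685/578 = [8; 9, 2, 9, 1, 2].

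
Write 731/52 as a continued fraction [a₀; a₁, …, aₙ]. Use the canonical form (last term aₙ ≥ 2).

731 = 14*52 + 3
52 = 17*3 + 1
3 = 3*1 + 0  (stop)
So 731/52 = [14; 17, 3].

[14; 17, 3]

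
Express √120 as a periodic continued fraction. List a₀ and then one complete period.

a₀ = ⌊√120⌋ = 10.
With m₀=0, d₀=1 and mₖ₊₁ = dₖaₖ − mₖ, dₖ₊₁ = (n − mₖ₊₁²)/dₖ, aₖ₊₁ = ⌊(a₀+mₖ₊₁)/dₖ₊₁⌋:
  k=1: m=10, d=20, a=1
  k=2: m=10, d=1, a=20
d=1 and a=2a₀=20 at k=2, so the next step gives (m, d) = (10, 20) again — its k=1 value — and the period has length 2.

[10; 1, 20]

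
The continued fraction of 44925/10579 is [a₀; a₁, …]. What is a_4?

44925 = 4·10579 + 2609   →  a_0 = 4
10579 = 4·2609 + 143   →  a_1 = 4
2609 = 18·143 + 35   →  a_2 = 18
143 = 4·35 + 3   →  a_3 = 4
35 = 11·3 + 2   →  a_4 = 11

11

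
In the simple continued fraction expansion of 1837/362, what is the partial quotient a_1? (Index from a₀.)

1837 = 5·362 + 27   →  a_0 = 5
362 = 13·27 + 11   →  a_1 = 13

13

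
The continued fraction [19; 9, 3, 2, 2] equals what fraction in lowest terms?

Fold from the inside: start with 2/1.
  2 + 1/2 = 5/2
  3 + 2/5 = 17/5
  9 + 5/17 = 158/17
  19 + 17/158 = 3019/158

3019/158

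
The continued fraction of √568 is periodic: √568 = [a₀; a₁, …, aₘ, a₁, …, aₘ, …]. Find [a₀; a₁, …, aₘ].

a₀ = ⌊√568⌋ = 23.
With m₀=0, d₀=1 and mₖ₊₁ = dₖaₖ − mₖ, dₖ₊₁ = (n − mₖ₊₁²)/dₖ, aₖ₊₁ = ⌊(a₀+mₖ₊₁)/dₖ₊₁⌋:
  k=1: m=23, d=39, a=1
  k=2: m=16, d=8, a=4
  k=3: m=16, d=39, a=1
  k=4: m=23, d=1, a=46
d=1 and a=2a₀=46 at k=4, so the next step gives (m, d) = (23, 39) again — its k=1 value — and the period has length 4.

[23; 1, 4, 1, 46]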